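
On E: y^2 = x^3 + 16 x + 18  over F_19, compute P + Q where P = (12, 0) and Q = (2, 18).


P != Q, so use the chord formula.
s = (y2 - y1) / (x2 - x1) = (18) / (9) mod 19 = 2
x3 = s^2 - x1 - x2 mod 19 = 2^2 - 12 - 2 = 9
y3 = s (x1 - x3) - y1 mod 19 = 2 * (12 - 9) - 0 = 6

P + Q = (9, 6)


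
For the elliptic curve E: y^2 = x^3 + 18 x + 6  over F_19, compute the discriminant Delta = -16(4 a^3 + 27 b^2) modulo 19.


4 a^3 + 27 b^2 = 4*18^3 + 27*6^2 = 23328 + 972 = 24300
Delta = -16 * (24300) = -388800
Delta mod 19 = 16

Delta = 16 (mod 19)


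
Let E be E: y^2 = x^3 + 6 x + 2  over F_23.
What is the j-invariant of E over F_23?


Delta = -16(4 a^3 + 27 b^2) mod 23 = 19
-1728 * (4 a)^3 = -1728 * (4*6)^3 mod 23 = 20
j = 20 * 19^(-1) mod 23 = 18

j = 18 (mod 23)


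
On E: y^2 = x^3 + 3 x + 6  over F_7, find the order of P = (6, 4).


Compute successive multiples of P until we hit O:
  1P = (6, 4)
  2P = (3, 0)
  3P = (6, 3)
  4P = O

ord(P) = 4


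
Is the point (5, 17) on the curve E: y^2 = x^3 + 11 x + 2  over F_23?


Check whether y^2 = x^3 + 11 x + 2 (mod 23) for (x, y) = (5, 17).
LHS: y^2 = 17^2 mod 23 = 13
RHS: x^3 + 11 x + 2 = 5^3 + 11*5 + 2 mod 23 = 21
LHS != RHS

No, not on the curve


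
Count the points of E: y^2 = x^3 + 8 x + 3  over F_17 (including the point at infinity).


For each x in F_17, count y with y^2 = x^3 + 8 x + 3 mod 17:
  x = 5: RHS = 15, y in [7, 10]  -> 2 point(s)
  x = 8: RHS = 1, y in [1, 16]  -> 2 point(s)
  x = 12: RHS = 8, y in [5, 12]  -> 2 point(s)
  x = 13: RHS = 9, y in [3, 14]  -> 2 point(s)
  x = 15: RHS = 13, y in [8, 9]  -> 2 point(s)
Affine points: 10. Add the point at infinity: total = 11.

#E(F_17) = 11


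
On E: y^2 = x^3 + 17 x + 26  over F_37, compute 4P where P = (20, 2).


k = 4 = 100_2 (binary, LSB first: 001)
Double-and-add from P = (20, 2):
  bit 0 = 0: acc unchanged = O
  bit 1 = 0: acc unchanged = O
  bit 2 = 1: acc = O + (3, 17) = (3, 17)

4P = (3, 17)


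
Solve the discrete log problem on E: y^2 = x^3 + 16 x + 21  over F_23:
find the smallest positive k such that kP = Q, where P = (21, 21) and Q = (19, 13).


Enumerate multiples of P until we hit Q = (19, 13):
  1P = (21, 21)
  2P = (7, 19)
  3P = (3, 21)
  4P = (22, 2)
  5P = (19, 10)
  6P = (19, 13)
Match found at i = 6.

k = 6


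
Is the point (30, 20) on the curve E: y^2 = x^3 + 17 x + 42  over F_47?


Check whether y^2 = x^3 + 17 x + 42 (mod 47) for (x, y) = (30, 20).
LHS: y^2 = 20^2 mod 47 = 24
RHS: x^3 + 17 x + 42 = 30^3 + 17*30 + 42 mod 47 = 10
LHS != RHS

No, not on the curve


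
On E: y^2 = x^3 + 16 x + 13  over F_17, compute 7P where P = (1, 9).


k = 7 = 111_2 (binary, LSB first: 111)
Double-and-add from P = (1, 9):
  bit 0 = 1: acc = O + (1, 9) = (1, 9)
  bit 1 = 1: acc = (1, 9) + (2, 6) = (6, 6)
  bit 2 = 1: acc = (6, 6) + (9, 6) = (2, 11)

7P = (2, 11)


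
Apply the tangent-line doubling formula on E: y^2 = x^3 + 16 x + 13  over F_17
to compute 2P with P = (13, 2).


Doubling: s = (3 x1^2 + a) / (2 y1)
s = (3*13^2 + 16) / (2*2) mod 17 = 16
x3 = s^2 - 2 x1 mod 17 = 16^2 - 2*13 = 9
y3 = s (x1 - x3) - y1 mod 17 = 16 * (13 - 9) - 2 = 11

2P = (9, 11)


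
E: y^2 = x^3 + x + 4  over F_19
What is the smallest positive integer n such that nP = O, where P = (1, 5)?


Compute successive multiples of P until we hit O:
  1P = (1, 5)
  2P = (5, 1)
  3P = (14, 8)
  4P = (9, 18)
  5P = (6, 13)
  6P = (10, 11)
  7P = (0, 2)
  8P = (8, 12)
  ... (continuing to 19P)
  19P = O

ord(P) = 19


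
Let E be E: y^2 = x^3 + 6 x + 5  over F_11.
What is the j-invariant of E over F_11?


Delta = -16(4 a^3 + 27 b^2) mod 11 = 5
-1728 * (4 a)^3 = -1728 * (4*6)^3 mod 11 = 3
j = 3 * 5^(-1) mod 11 = 5

j = 5 (mod 11)


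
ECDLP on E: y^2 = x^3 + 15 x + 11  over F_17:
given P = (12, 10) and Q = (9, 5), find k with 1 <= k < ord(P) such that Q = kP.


Enumerate multiples of P until we hit Q = (9, 5):
  1P = (12, 10)
  2P = (9, 12)
  3P = (4, 13)
  4P = (3, 10)
  5P = (2, 7)
  6P = (7, 0)
  7P = (2, 10)
  8P = (3, 7)
  9P = (4, 4)
  10P = (9, 5)
Match found at i = 10.

k = 10


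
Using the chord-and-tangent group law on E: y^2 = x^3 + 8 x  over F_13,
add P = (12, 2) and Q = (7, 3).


P != Q, so use the chord formula.
s = (y2 - y1) / (x2 - x1) = (1) / (8) mod 13 = 5
x3 = s^2 - x1 - x2 mod 13 = 5^2 - 12 - 7 = 6
y3 = s (x1 - x3) - y1 mod 13 = 5 * (12 - 6) - 2 = 2

P + Q = (6, 2)


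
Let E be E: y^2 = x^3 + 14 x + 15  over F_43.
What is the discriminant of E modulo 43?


4 a^3 + 27 b^2 = 4*14^3 + 27*15^2 = 10976 + 6075 = 17051
Delta = -16 * (17051) = -272816
Delta mod 43 = 19

Delta = 19 (mod 43)


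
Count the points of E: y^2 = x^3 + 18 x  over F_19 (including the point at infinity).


For each x in F_19, count y with y^2 = x^3 + 18 x + 0 mod 19:
  x = 0: RHS = 0, y in [0]  -> 1 point(s)
  x = 1: RHS = 0, y in [0]  -> 1 point(s)
  x = 2: RHS = 6, y in [5, 14]  -> 2 point(s)
  x = 3: RHS = 5, y in [9, 10]  -> 2 point(s)
  x = 5: RHS = 6, y in [5, 14]  -> 2 point(s)
  x = 6: RHS = 1, y in [1, 18]  -> 2 point(s)
  x = 9: RHS = 17, y in [6, 13]  -> 2 point(s)
  x = 11: RHS = 9, y in [3, 16]  -> 2 point(s)
  x = 12: RHS = 6, y in [5, 14]  -> 2 point(s)
  x = 15: RHS = 16, y in [4, 15]  -> 2 point(s)
  x = 18: RHS = 0, y in [0]  -> 1 point(s)
Affine points: 19. Add the point at infinity: total = 20.

#E(F_19) = 20


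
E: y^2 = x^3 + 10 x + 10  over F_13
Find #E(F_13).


For each x in F_13, count y with y^2 = x^3 + 10 x + 10 mod 13:
  x = 0: RHS = 10, y in [6, 7]  -> 2 point(s)
  x = 2: RHS = 12, y in [5, 8]  -> 2 point(s)
  x = 4: RHS = 10, y in [6, 7]  -> 2 point(s)
  x = 5: RHS = 3, y in [4, 9]  -> 2 point(s)
  x = 6: RHS = 0, y in [0]  -> 1 point(s)
  x = 8: RHS = 4, y in [2, 11]  -> 2 point(s)
  x = 9: RHS = 10, y in [6, 7]  -> 2 point(s)
  x = 12: RHS = 12, y in [5, 8]  -> 2 point(s)
Affine points: 15. Add the point at infinity: total = 16.

#E(F_13) = 16


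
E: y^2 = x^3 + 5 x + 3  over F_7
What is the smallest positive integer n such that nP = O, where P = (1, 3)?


Compute successive multiples of P until we hit O:
  1P = (1, 3)
  2P = (6, 2)
  3P = (2, 0)
  4P = (6, 5)
  5P = (1, 4)
  6P = O

ord(P) = 6


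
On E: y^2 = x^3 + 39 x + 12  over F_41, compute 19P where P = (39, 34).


k = 19 = 10011_2 (binary, LSB first: 11001)
Double-and-add from P = (39, 34):
  bit 0 = 1: acc = O + (39, 34) = (39, 34)
  bit 1 = 1: acc = (39, 34) + (2, 4) = (5, 39)
  bit 2 = 0: acc unchanged = (5, 39)
  bit 3 = 0: acc unchanged = (5, 39)
  bit 4 = 1: acc = (5, 39) + (11, 3) = (20, 10)

19P = (20, 10)


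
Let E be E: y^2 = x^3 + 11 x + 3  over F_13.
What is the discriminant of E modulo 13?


4 a^3 + 27 b^2 = 4*11^3 + 27*3^2 = 5324 + 243 = 5567
Delta = -16 * (5567) = -89072
Delta mod 13 = 4

Delta = 4 (mod 13)


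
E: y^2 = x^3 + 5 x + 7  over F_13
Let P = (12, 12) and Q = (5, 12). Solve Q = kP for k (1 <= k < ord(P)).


Enumerate multiples of P until we hit Q = (5, 12):
  1P = (12, 12)
  2P = (5, 12)
Match found at i = 2.

k = 2


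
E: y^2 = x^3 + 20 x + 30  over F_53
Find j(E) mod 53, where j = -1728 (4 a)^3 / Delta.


Delta = -16(4 a^3 + 27 b^2) mod 53 = 41
-1728 * (4 a)^3 = -1728 * (4*20)^3 mod 53 = 49
j = 49 * 41^(-1) mod 53 = 18

j = 18 (mod 53)


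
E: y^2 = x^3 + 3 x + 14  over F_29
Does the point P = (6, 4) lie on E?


Check whether y^2 = x^3 + 3 x + 14 (mod 29) for (x, y) = (6, 4).
LHS: y^2 = 4^2 mod 29 = 16
RHS: x^3 + 3 x + 14 = 6^3 + 3*6 + 14 mod 29 = 16
LHS = RHS

Yes, on the curve


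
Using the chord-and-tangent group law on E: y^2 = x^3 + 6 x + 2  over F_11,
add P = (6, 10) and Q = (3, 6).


P != Q, so use the chord formula.
s = (y2 - y1) / (x2 - x1) = (7) / (8) mod 11 = 5
x3 = s^2 - x1 - x2 mod 11 = 5^2 - 6 - 3 = 5
y3 = s (x1 - x3) - y1 mod 11 = 5 * (6 - 5) - 10 = 6

P + Q = (5, 6)


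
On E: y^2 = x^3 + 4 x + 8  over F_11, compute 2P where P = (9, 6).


Doubling: s = (3 x1^2 + a) / (2 y1)
s = (3*9^2 + 4) / (2*6) mod 11 = 5
x3 = s^2 - 2 x1 mod 11 = 5^2 - 2*9 = 7
y3 = s (x1 - x3) - y1 mod 11 = 5 * (9 - 7) - 6 = 4

2P = (7, 4)


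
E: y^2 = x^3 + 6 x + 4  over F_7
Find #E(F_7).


For each x in F_7, count y with y^2 = x^3 + 6 x + 4 mod 7:
  x = 0: RHS = 4, y in [2, 5]  -> 2 point(s)
  x = 1: RHS = 4, y in [2, 5]  -> 2 point(s)
  x = 3: RHS = 0, y in [0]  -> 1 point(s)
  x = 4: RHS = 1, y in [1, 6]  -> 2 point(s)
  x = 6: RHS = 4, y in [2, 5]  -> 2 point(s)
Affine points: 9. Add the point at infinity: total = 10.

#E(F_7) = 10


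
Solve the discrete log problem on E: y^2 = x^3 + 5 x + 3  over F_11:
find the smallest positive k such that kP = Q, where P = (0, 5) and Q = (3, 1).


Enumerate multiples of P until we hit Q = (3, 1):
  1P = (0, 5)
  2P = (3, 10)
  3P = (1, 8)
  4P = (8, 4)
  5P = (8, 7)
  6P = (1, 3)
  7P = (3, 1)
Match found at i = 7.

k = 7


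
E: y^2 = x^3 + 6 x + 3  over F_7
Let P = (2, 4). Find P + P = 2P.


Doubling: s = (3 x1^2 + a) / (2 y1)
s = (3*2^2 + 6) / (2*4) mod 7 = 4
x3 = s^2 - 2 x1 mod 7 = 4^2 - 2*2 = 5
y3 = s (x1 - x3) - y1 mod 7 = 4 * (2 - 5) - 4 = 5

2P = (5, 5)


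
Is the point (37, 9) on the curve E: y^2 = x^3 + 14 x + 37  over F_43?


Check whether y^2 = x^3 + 14 x + 37 (mod 43) for (x, y) = (37, 9).
LHS: y^2 = 9^2 mod 43 = 38
RHS: x^3 + 14 x + 37 = 37^3 + 14*37 + 37 mod 43 = 38
LHS = RHS

Yes, on the curve


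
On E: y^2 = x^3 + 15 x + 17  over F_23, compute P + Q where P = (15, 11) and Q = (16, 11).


P != Q, so use the chord formula.
s = (y2 - y1) / (x2 - x1) = (0) / (1) mod 23 = 0
x3 = s^2 - x1 - x2 mod 23 = 0^2 - 15 - 16 = 15
y3 = s (x1 - x3) - y1 mod 23 = 0 * (15 - 15) - 11 = 12

P + Q = (15, 12)


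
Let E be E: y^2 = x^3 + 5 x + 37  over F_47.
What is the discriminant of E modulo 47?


4 a^3 + 27 b^2 = 4*5^3 + 27*37^2 = 500 + 36963 = 37463
Delta = -16 * (37463) = -599408
Delta mod 47 = 30

Delta = 30 (mod 47)


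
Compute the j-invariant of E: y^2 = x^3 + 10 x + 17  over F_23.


Delta = -16(4 a^3 + 27 b^2) mod 23 = 5
-1728 * (4 a)^3 = -1728 * (4*10)^3 mod 23 = 4
j = 4 * 5^(-1) mod 23 = 10

j = 10 (mod 23)


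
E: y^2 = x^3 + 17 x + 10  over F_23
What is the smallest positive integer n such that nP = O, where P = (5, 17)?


Compute successive multiples of P until we hit O:
  1P = (5, 17)
  2P = (13, 6)
  3P = (13, 17)
  4P = (5, 6)
  5P = O

ord(P) = 5


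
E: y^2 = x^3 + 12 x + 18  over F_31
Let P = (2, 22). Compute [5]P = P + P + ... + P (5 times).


k = 5 = 101_2 (binary, LSB first: 101)
Double-and-add from P = (2, 22):
  bit 0 = 1: acc = O + (2, 22) = (2, 22)
  bit 1 = 0: acc unchanged = (2, 22)
  bit 2 = 1: acc = (2, 22) + (26, 22) = (3, 9)

5P = (3, 9)


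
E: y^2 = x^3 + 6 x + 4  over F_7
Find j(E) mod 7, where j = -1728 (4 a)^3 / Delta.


Delta = -16(4 a^3 + 27 b^2) mod 7 = 5
-1728 * (4 a)^3 = -1728 * (4*6)^3 mod 7 = 6
j = 6 * 5^(-1) mod 7 = 4

j = 4 (mod 7)


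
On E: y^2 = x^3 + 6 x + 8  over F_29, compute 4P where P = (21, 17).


k = 4 = 100_2 (binary, LSB first: 001)
Double-and-add from P = (21, 17):
  bit 0 = 0: acc unchanged = O
  bit 1 = 0: acc unchanged = O
  bit 2 = 1: acc = O + (28, 28) = (28, 28)

4P = (28, 28)


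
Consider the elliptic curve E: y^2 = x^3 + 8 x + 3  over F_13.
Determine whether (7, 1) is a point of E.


Check whether y^2 = x^3 + 8 x + 3 (mod 13) for (x, y) = (7, 1).
LHS: y^2 = 1^2 mod 13 = 1
RHS: x^3 + 8 x + 3 = 7^3 + 8*7 + 3 mod 13 = 12
LHS != RHS

No, not on the curve


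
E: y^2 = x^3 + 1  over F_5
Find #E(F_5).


For each x in F_5, count y with y^2 = x^3 + 0 x + 1 mod 5:
  x = 0: RHS = 1, y in [1, 4]  -> 2 point(s)
  x = 2: RHS = 4, y in [2, 3]  -> 2 point(s)
  x = 4: RHS = 0, y in [0]  -> 1 point(s)
Affine points: 5. Add the point at infinity: total = 6.

#E(F_5) = 6


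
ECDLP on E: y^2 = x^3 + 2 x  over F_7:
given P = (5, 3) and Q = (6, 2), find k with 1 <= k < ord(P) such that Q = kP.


Enumerate multiples of P until we hit Q = (6, 2):
  1P = (5, 3)
  2P = (4, 4)
  3P = (6, 5)
  4P = (0, 0)
  5P = (6, 2)
Match found at i = 5.

k = 5


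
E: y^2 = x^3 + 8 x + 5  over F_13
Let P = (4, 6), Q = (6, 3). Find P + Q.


P != Q, so use the chord formula.
s = (y2 - y1) / (x2 - x1) = (10) / (2) mod 13 = 5
x3 = s^2 - x1 - x2 mod 13 = 5^2 - 4 - 6 = 2
y3 = s (x1 - x3) - y1 mod 13 = 5 * (4 - 2) - 6 = 4

P + Q = (2, 4)


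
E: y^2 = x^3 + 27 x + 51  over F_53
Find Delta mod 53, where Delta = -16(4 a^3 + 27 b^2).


4 a^3 + 27 b^2 = 4*27^3 + 27*51^2 = 78732 + 70227 = 148959
Delta = -16 * (148959) = -2383344
Delta mod 53 = 13

Delta = 13 (mod 53)


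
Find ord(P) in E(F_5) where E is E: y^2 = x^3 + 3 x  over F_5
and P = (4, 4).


Compute successive multiples of P until we hit O:
  1P = (4, 4)
  2P = (1, 2)
  3P = (1, 3)
  4P = (4, 1)
  5P = O

ord(P) = 5


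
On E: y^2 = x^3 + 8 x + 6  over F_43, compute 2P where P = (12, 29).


Doubling: s = (3 x1^2 + a) / (2 y1)
s = (3*12^2 + 8) / (2*29) mod 43 = 15
x3 = s^2 - 2 x1 mod 43 = 15^2 - 2*12 = 29
y3 = s (x1 - x3) - y1 mod 43 = 15 * (12 - 29) - 29 = 17

2P = (29, 17)


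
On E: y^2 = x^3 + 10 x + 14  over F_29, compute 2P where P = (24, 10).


Doubling: s = (3 x1^2 + a) / (2 y1)
s = (3*24^2 + 10) / (2*10) mod 29 = 26
x3 = s^2 - 2 x1 mod 29 = 26^2 - 2*24 = 19
y3 = s (x1 - x3) - y1 mod 29 = 26 * (24 - 19) - 10 = 4

2P = (19, 4)


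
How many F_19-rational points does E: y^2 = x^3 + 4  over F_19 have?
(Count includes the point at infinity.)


For each x in F_19, count y with y^2 = x^3 + 0 x + 4 mod 19:
  x = 0: RHS = 4, y in [2, 17]  -> 2 point(s)
  x = 1: RHS = 5, y in [9, 10]  -> 2 point(s)
  x = 4: RHS = 11, y in [7, 12]  -> 2 point(s)
  x = 6: RHS = 11, y in [7, 12]  -> 2 point(s)
  x = 7: RHS = 5, y in [9, 10]  -> 2 point(s)
  x = 9: RHS = 11, y in [7, 12]  -> 2 point(s)
  x = 10: RHS = 16, y in [4, 15]  -> 2 point(s)
  x = 11: RHS = 5, y in [9, 10]  -> 2 point(s)
  x = 13: RHS = 16, y in [4, 15]  -> 2 point(s)
  x = 15: RHS = 16, y in [4, 15]  -> 2 point(s)
Affine points: 20. Add the point at infinity: total = 21.

#E(F_19) = 21


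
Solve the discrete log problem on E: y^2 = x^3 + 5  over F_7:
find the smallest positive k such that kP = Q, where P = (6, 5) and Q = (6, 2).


Enumerate multiples of P until we hit Q = (6, 2):
  1P = (6, 5)
  2P = (3, 5)
  3P = (5, 2)
  4P = (5, 5)
  5P = (3, 2)
  6P = (6, 2)
Match found at i = 6.

k = 6


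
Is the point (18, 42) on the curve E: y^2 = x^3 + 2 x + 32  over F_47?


Check whether y^2 = x^3 + 2 x + 32 (mod 47) for (x, y) = (18, 42).
LHS: y^2 = 42^2 mod 47 = 25
RHS: x^3 + 2 x + 32 = 18^3 + 2*18 + 32 mod 47 = 25
LHS = RHS

Yes, on the curve


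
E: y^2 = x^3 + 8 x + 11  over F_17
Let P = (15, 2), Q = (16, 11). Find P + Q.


P != Q, so use the chord formula.
s = (y2 - y1) / (x2 - x1) = (9) / (1) mod 17 = 9
x3 = s^2 - x1 - x2 mod 17 = 9^2 - 15 - 16 = 16
y3 = s (x1 - x3) - y1 mod 17 = 9 * (15 - 16) - 2 = 6

P + Q = (16, 6)


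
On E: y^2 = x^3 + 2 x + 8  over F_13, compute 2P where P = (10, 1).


k = 2 = 10_2 (binary, LSB first: 01)
Double-and-add from P = (10, 1):
  bit 0 = 0: acc unchanged = O
  bit 1 = 1: acc = O + (5, 0) = (5, 0)

2P = (5, 0)


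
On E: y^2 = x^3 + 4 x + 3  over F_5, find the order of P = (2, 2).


Compute successive multiples of P until we hit O:
  1P = (2, 2)
  2P = (2, 3)
  3P = O

ord(P) = 3


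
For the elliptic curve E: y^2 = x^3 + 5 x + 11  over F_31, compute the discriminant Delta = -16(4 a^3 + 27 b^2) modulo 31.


4 a^3 + 27 b^2 = 4*5^3 + 27*11^2 = 500 + 3267 = 3767
Delta = -16 * (3767) = -60272
Delta mod 31 = 23

Delta = 23 (mod 31)


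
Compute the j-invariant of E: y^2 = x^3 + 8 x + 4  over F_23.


Delta = -16(4 a^3 + 27 b^2) mod 23 = 18
-1728 * (4 a)^3 = -1728 * (4*8)^3 mod 23 = 21
j = 21 * 18^(-1) mod 23 = 5

j = 5 (mod 23)


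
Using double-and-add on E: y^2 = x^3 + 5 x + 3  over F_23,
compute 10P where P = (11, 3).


k = 10 = 1010_2 (binary, LSB first: 0101)
Double-and-add from P = (11, 3):
  bit 0 = 0: acc unchanged = O
  bit 1 = 1: acc = O + (1, 20) = (1, 20)
  bit 2 = 0: acc unchanged = (1, 20)
  bit 3 = 1: acc = (1, 20) + (15, 7) = (0, 7)

10P = (0, 7)


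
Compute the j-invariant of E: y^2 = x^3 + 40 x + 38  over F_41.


Delta = -16(4 a^3 + 27 b^2) mod 41 = 30
-1728 * (4 a)^3 = -1728 * (4*40)^3 mod 41 = 15
j = 15 * 30^(-1) mod 41 = 21

j = 21 (mod 41)


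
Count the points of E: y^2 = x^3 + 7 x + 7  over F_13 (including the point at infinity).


For each x in F_13, count y with y^2 = x^3 + 7 x + 7 mod 13:
  x = 2: RHS = 3, y in [4, 9]  -> 2 point(s)
  x = 3: RHS = 3, y in [4, 9]  -> 2 point(s)
  x = 7: RHS = 9, y in [3, 10]  -> 2 point(s)
  x = 8: RHS = 3, y in [4, 9]  -> 2 point(s)
  x = 12: RHS = 12, y in [5, 8]  -> 2 point(s)
Affine points: 10. Add the point at infinity: total = 11.

#E(F_13) = 11


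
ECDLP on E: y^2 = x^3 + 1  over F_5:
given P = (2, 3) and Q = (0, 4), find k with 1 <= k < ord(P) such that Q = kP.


Enumerate multiples of P until we hit Q = (0, 4):
  1P = (2, 3)
  2P = (0, 1)
  3P = (4, 0)
  4P = (0, 4)
Match found at i = 4.

k = 4


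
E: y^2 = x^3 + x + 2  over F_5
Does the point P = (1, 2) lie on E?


Check whether y^2 = x^3 + 1 x + 2 (mod 5) for (x, y) = (1, 2).
LHS: y^2 = 2^2 mod 5 = 4
RHS: x^3 + 1 x + 2 = 1^3 + 1*1 + 2 mod 5 = 4
LHS = RHS

Yes, on the curve


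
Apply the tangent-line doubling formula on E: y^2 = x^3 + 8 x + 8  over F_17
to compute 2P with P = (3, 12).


Doubling: s = (3 x1^2 + a) / (2 y1)
s = (3*3^2 + 8) / (2*12) mod 17 = 5
x3 = s^2 - 2 x1 mod 17 = 5^2 - 2*3 = 2
y3 = s (x1 - x3) - y1 mod 17 = 5 * (3 - 2) - 12 = 10

2P = (2, 10)


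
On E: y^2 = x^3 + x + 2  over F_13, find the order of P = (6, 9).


Compute successive multiples of P until we hit O:
  1P = (6, 9)
  2P = (2, 8)
  3P = (1, 2)
  4P = (9, 5)
  5P = (7, 1)
  6P = (12, 0)
  7P = (7, 12)
  8P = (9, 8)
  ... (continuing to 12P)
  12P = O

ord(P) = 12


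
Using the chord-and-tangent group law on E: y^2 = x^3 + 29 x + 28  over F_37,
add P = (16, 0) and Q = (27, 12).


P != Q, so use the chord formula.
s = (y2 - y1) / (x2 - x1) = (12) / (11) mod 37 = 28
x3 = s^2 - x1 - x2 mod 37 = 28^2 - 16 - 27 = 1
y3 = s (x1 - x3) - y1 mod 37 = 28 * (16 - 1) - 0 = 13

P + Q = (1, 13)


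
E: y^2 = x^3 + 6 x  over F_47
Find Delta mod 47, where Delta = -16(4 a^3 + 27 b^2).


4 a^3 + 27 b^2 = 4*6^3 + 27*0^2 = 864 + 0 = 864
Delta = -16 * (864) = -13824
Delta mod 47 = 41

Delta = 41 (mod 47)


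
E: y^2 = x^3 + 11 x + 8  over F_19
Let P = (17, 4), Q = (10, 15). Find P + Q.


P != Q, so use the chord formula.
s = (y2 - y1) / (x2 - x1) = (11) / (12) mod 19 = 12
x3 = s^2 - x1 - x2 mod 19 = 12^2 - 17 - 10 = 3
y3 = s (x1 - x3) - y1 mod 19 = 12 * (17 - 3) - 4 = 12

P + Q = (3, 12)


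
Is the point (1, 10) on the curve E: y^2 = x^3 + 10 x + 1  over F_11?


Check whether y^2 = x^3 + 10 x + 1 (mod 11) for (x, y) = (1, 10).
LHS: y^2 = 10^2 mod 11 = 1
RHS: x^3 + 10 x + 1 = 1^3 + 10*1 + 1 mod 11 = 1
LHS = RHS

Yes, on the curve


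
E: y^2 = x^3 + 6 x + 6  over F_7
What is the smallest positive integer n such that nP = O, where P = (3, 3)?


Compute successive multiples of P until we hit O:
  1P = (3, 3)
  2P = (5, 0)
  3P = (3, 4)
  4P = O

ord(P) = 4


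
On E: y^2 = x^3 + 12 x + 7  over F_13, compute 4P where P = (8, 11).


k = 4 = 100_2 (binary, LSB first: 001)
Double-and-add from P = (8, 11):
  bit 0 = 0: acc unchanged = O
  bit 1 = 0: acc unchanged = O
  bit 2 = 1: acc = O + (5, 7) = (5, 7)

4P = (5, 7)


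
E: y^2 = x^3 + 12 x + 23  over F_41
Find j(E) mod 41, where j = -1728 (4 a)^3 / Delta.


Delta = -16(4 a^3 + 27 b^2) mod 41 = 32
-1728 * (4 a)^3 = -1728 * (4*12)^3 mod 41 = 33
j = 33 * 32^(-1) mod 41 = 10

j = 10 (mod 41)


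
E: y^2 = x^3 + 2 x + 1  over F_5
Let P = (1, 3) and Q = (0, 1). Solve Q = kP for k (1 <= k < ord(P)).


Enumerate multiples of P until we hit Q = (0, 1):
  1P = (1, 3)
  2P = (3, 2)
  3P = (0, 4)
  4P = (0, 1)
Match found at i = 4.

k = 4


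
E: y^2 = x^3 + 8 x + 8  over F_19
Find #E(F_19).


For each x in F_19, count y with y^2 = x^3 + 8 x + 8 mod 19:
  x = 1: RHS = 17, y in [6, 13]  -> 2 point(s)
  x = 4: RHS = 9, y in [3, 16]  -> 2 point(s)
  x = 6: RHS = 6, y in [5, 14]  -> 2 point(s)
  x = 9: RHS = 11, y in [7, 12]  -> 2 point(s)
  x = 10: RHS = 5, y in [9, 10]  -> 2 point(s)
  x = 15: RHS = 7, y in [8, 11]  -> 2 point(s)
Affine points: 12. Add the point at infinity: total = 13.

#E(F_19) = 13


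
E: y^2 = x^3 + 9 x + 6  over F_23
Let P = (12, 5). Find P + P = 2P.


Doubling: s = (3 x1^2 + a) / (2 y1)
s = (3*12^2 + 9) / (2*5) mod 23 = 5
x3 = s^2 - 2 x1 mod 23 = 5^2 - 2*12 = 1
y3 = s (x1 - x3) - y1 mod 23 = 5 * (12 - 1) - 5 = 4

2P = (1, 4)


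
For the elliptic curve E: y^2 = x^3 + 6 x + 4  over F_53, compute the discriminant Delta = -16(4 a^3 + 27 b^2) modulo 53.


4 a^3 + 27 b^2 = 4*6^3 + 27*4^2 = 864 + 432 = 1296
Delta = -16 * (1296) = -20736
Delta mod 53 = 40

Delta = 40 (mod 53)


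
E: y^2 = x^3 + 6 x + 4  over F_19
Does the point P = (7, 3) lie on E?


Check whether y^2 = x^3 + 6 x + 4 (mod 19) for (x, y) = (7, 3).
LHS: y^2 = 3^2 mod 19 = 9
RHS: x^3 + 6 x + 4 = 7^3 + 6*7 + 4 mod 19 = 9
LHS = RHS

Yes, on the curve


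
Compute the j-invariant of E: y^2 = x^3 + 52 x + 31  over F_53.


Delta = -16(4 a^3 + 27 b^2) mod 53 = 8
-1728 * (4 a)^3 = -1728 * (4*52)^3 mod 53 = 34
j = 34 * 8^(-1) mod 53 = 44

j = 44 (mod 53)


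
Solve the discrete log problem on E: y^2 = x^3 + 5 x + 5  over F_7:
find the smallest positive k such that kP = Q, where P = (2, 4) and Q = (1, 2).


Enumerate multiples of P until we hit Q = (1, 2):
  1P = (2, 4)
  2P = (5, 1)
  3P = (1, 2)
Match found at i = 3.

k = 3


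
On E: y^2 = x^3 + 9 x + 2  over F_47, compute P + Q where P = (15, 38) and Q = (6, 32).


P != Q, so use the chord formula.
s = (y2 - y1) / (x2 - x1) = (41) / (38) mod 47 = 32
x3 = s^2 - x1 - x2 mod 47 = 32^2 - 15 - 6 = 16
y3 = s (x1 - x3) - y1 mod 47 = 32 * (15 - 16) - 38 = 24

P + Q = (16, 24)


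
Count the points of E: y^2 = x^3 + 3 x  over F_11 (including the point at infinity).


For each x in F_11, count y with y^2 = x^3 + 3 x + 0 mod 11:
  x = 0: RHS = 0, y in [0]  -> 1 point(s)
  x = 1: RHS = 4, y in [2, 9]  -> 2 point(s)
  x = 2: RHS = 3, y in [5, 6]  -> 2 point(s)
  x = 3: RHS = 3, y in [5, 6]  -> 2 point(s)
  x = 6: RHS = 3, y in [5, 6]  -> 2 point(s)
  x = 7: RHS = 1, y in [1, 10]  -> 2 point(s)
Affine points: 11. Add the point at infinity: total = 12.

#E(F_11) = 12


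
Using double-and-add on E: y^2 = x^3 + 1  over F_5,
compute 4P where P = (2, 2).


k = 4 = 100_2 (binary, LSB first: 001)
Double-and-add from P = (2, 2):
  bit 0 = 0: acc unchanged = O
  bit 1 = 0: acc unchanged = O
  bit 2 = 1: acc = O + (0, 1) = (0, 1)

4P = (0, 1)


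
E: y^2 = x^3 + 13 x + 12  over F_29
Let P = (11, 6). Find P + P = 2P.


Doubling: s = (3 x1^2 + a) / (2 y1)
s = (3*11^2 + 13) / (2*6) mod 29 = 12
x3 = s^2 - 2 x1 mod 29 = 12^2 - 2*11 = 6
y3 = s (x1 - x3) - y1 mod 29 = 12 * (11 - 6) - 6 = 25

2P = (6, 25)


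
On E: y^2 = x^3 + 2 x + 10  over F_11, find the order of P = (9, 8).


Compute successive multiples of P until we hit O:
  1P = (9, 8)
  2P = (7, 2)
  3P = (4, 7)
  4P = (2, 0)
  5P = (4, 4)
  6P = (7, 9)
  7P = (9, 3)
  8P = O

ord(P) = 8


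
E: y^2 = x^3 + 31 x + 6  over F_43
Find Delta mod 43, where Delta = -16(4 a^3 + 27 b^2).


4 a^3 + 27 b^2 = 4*31^3 + 27*6^2 = 119164 + 972 = 120136
Delta = -16 * (120136) = -1922176
Delta mod 43 = 10

Delta = 10 (mod 43)


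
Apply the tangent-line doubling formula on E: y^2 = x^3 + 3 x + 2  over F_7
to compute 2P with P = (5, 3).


Doubling: s = (3 x1^2 + a) / (2 y1)
s = (3*5^2 + 3) / (2*3) mod 7 = 6
x3 = s^2 - 2 x1 mod 7 = 6^2 - 2*5 = 5
y3 = s (x1 - x3) - y1 mod 7 = 6 * (5 - 5) - 3 = 4

2P = (5, 4)


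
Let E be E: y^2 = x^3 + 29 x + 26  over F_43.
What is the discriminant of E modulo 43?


4 a^3 + 27 b^2 = 4*29^3 + 27*26^2 = 97556 + 18252 = 115808
Delta = -16 * (115808) = -1852928
Delta mod 43 = 28

Delta = 28 (mod 43)


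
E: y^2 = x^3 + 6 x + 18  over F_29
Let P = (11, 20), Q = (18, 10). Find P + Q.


P != Q, so use the chord formula.
s = (y2 - y1) / (x2 - x1) = (19) / (7) mod 29 = 11
x3 = s^2 - x1 - x2 mod 29 = 11^2 - 11 - 18 = 5
y3 = s (x1 - x3) - y1 mod 29 = 11 * (11 - 5) - 20 = 17

P + Q = (5, 17)


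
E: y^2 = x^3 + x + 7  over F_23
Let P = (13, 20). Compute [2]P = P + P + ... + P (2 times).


k = 2 = 10_2 (binary, LSB first: 01)
Double-and-add from P = (13, 20):
  bit 0 = 0: acc unchanged = O
  bit 1 = 1: acc = O + (15, 19) = (15, 19)

2P = (15, 19)


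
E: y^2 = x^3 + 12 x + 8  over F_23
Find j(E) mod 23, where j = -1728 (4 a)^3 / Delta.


Delta = -16(4 a^3 + 27 b^2) mod 23 = 13
-1728 * (4 a)^3 = -1728 * (4*12)^3 mod 23 = 22
j = 22 * 13^(-1) mod 23 = 7

j = 7 (mod 23)


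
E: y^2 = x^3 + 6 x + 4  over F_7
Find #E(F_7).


For each x in F_7, count y with y^2 = x^3 + 6 x + 4 mod 7:
  x = 0: RHS = 4, y in [2, 5]  -> 2 point(s)
  x = 1: RHS = 4, y in [2, 5]  -> 2 point(s)
  x = 3: RHS = 0, y in [0]  -> 1 point(s)
  x = 4: RHS = 1, y in [1, 6]  -> 2 point(s)
  x = 6: RHS = 4, y in [2, 5]  -> 2 point(s)
Affine points: 9. Add the point at infinity: total = 10.

#E(F_7) = 10


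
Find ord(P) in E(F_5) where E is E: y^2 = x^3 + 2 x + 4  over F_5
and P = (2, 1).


Compute successive multiples of P until we hit O:
  1P = (2, 1)
  2P = (0, 3)
  3P = (4, 1)
  4P = (4, 4)
  5P = (0, 2)
  6P = (2, 4)
  7P = O

ord(P) = 7


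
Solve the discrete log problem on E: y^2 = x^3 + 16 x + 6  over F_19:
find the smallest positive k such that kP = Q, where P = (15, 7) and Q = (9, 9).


Enumerate multiples of P until we hit Q = (9, 9):
  1P = (15, 7)
  2P = (13, 13)
  3P = (0, 5)
  4P = (9, 9)
Match found at i = 4.

k = 4


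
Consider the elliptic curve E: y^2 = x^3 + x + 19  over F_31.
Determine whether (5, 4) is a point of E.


Check whether y^2 = x^3 + 1 x + 19 (mod 31) for (x, y) = (5, 4).
LHS: y^2 = 4^2 mod 31 = 16
RHS: x^3 + 1 x + 19 = 5^3 + 1*5 + 19 mod 31 = 25
LHS != RHS

No, not on the curve


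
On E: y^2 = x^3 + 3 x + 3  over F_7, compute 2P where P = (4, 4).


k = 2 = 10_2 (binary, LSB first: 01)
Double-and-add from P = (4, 4):
  bit 0 = 0: acc unchanged = O
  bit 1 = 1: acc = O + (3, 5) = (3, 5)

2P = (3, 5)


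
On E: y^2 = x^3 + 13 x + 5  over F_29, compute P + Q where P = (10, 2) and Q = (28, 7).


P != Q, so use the chord formula.
s = (y2 - y1) / (x2 - x1) = (5) / (18) mod 29 = 18
x3 = s^2 - x1 - x2 mod 29 = 18^2 - 10 - 28 = 25
y3 = s (x1 - x3) - y1 mod 29 = 18 * (10 - 25) - 2 = 18

P + Q = (25, 18)


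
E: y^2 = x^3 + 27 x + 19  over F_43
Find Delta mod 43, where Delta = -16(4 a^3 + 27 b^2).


4 a^3 + 27 b^2 = 4*27^3 + 27*19^2 = 78732 + 9747 = 88479
Delta = -16 * (88479) = -1415664
Delta mod 43 = 25

Delta = 25 (mod 43)


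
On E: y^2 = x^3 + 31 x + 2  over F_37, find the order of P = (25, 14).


Compute successive multiples of P until we hit O:
  1P = (25, 14)
  2P = (28, 17)
  3P = (22, 26)
  4P = (6, 21)
  5P = (17, 22)
  6P = (33, 31)
  7P = (13, 30)
  8P = (9, 14)
  ... (continuing to 39P)
  39P = O

ord(P) = 39


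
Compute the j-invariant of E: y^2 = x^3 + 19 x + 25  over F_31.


Delta = -16(4 a^3 + 27 b^2) mod 31 = 25
-1728 * (4 a)^3 = -1728 * (4*19)^3 mod 31 = 4
j = 4 * 25^(-1) mod 31 = 20

j = 20 (mod 31)


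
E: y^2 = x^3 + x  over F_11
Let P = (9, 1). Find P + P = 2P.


Doubling: s = (3 x1^2 + a) / (2 y1)
s = (3*9^2 + 1) / (2*1) mod 11 = 1
x3 = s^2 - 2 x1 mod 11 = 1^2 - 2*9 = 5
y3 = s (x1 - x3) - y1 mod 11 = 1 * (9 - 5) - 1 = 3

2P = (5, 3)


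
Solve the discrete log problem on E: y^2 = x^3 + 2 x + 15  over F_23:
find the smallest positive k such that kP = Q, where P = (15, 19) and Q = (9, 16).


Enumerate multiples of P until we hit Q = (9, 16):
  1P = (15, 19)
  2P = (19, 9)
  3P = (1, 15)
  4P = (16, 7)
  5P = (21, 7)
  6P = (14, 2)
  7P = (7, 2)
  8P = (3, 18)
  9P = (9, 16)
Match found at i = 9.

k = 9


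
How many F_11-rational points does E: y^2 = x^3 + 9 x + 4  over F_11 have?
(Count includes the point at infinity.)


For each x in F_11, count y with y^2 = x^3 + 9 x + 4 mod 11:
  x = 0: RHS = 4, y in [2, 9]  -> 2 point(s)
  x = 1: RHS = 3, y in [5, 6]  -> 2 point(s)
  x = 3: RHS = 3, y in [5, 6]  -> 2 point(s)
  x = 4: RHS = 5, y in [4, 7]  -> 2 point(s)
  x = 5: RHS = 9, y in [3, 8]  -> 2 point(s)
  x = 7: RHS = 3, y in [5, 6]  -> 2 point(s)
  x = 8: RHS = 5, y in [4, 7]  -> 2 point(s)
  x = 9: RHS = 0, y in [0]  -> 1 point(s)
  x = 10: RHS = 5, y in [4, 7]  -> 2 point(s)
Affine points: 17. Add the point at infinity: total = 18.

#E(F_11) = 18


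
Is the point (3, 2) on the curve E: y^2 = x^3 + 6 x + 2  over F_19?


Check whether y^2 = x^3 + 6 x + 2 (mod 19) for (x, y) = (3, 2).
LHS: y^2 = 2^2 mod 19 = 4
RHS: x^3 + 6 x + 2 = 3^3 + 6*3 + 2 mod 19 = 9
LHS != RHS

No, not on the curve


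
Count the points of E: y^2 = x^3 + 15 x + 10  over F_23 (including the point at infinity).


For each x in F_23, count y with y^2 = x^3 + 15 x + 10 mod 23:
  x = 1: RHS = 3, y in [7, 16]  -> 2 point(s)
  x = 2: RHS = 2, y in [5, 18]  -> 2 point(s)
  x = 3: RHS = 13, y in [6, 17]  -> 2 point(s)
  x = 5: RHS = 3, y in [7, 16]  -> 2 point(s)
  x = 9: RHS = 0, y in [0]  -> 1 point(s)
  x = 12: RHS = 9, y in [3, 20]  -> 2 point(s)
  x = 17: RHS = 3, y in [7, 16]  -> 2 point(s)
  x = 19: RHS = 1, y in [1, 22]  -> 2 point(s)
  x = 21: RHS = 18, y in [8, 15]  -> 2 point(s)
Affine points: 17. Add the point at infinity: total = 18.

#E(F_23) = 18


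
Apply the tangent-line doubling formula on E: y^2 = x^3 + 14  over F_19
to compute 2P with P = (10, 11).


Doubling: s = (3 x1^2 + a) / (2 y1)
s = (3*10^2 + 0) / (2*11) mod 19 = 5
x3 = s^2 - 2 x1 mod 19 = 5^2 - 2*10 = 5
y3 = s (x1 - x3) - y1 mod 19 = 5 * (10 - 5) - 11 = 14

2P = (5, 14)


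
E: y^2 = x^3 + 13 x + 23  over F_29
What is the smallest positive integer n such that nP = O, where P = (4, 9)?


Compute successive multiples of P until we hit O:
  1P = (4, 9)
  2P = (17, 13)
  3P = (28, 26)
  4P = (19, 13)
  5P = (12, 14)
  6P = (22, 16)
  7P = (7, 14)
  8P = (24, 6)
  ... (continuing to 37P)
  37P = O

ord(P) = 37


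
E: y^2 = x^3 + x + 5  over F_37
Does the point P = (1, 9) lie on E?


Check whether y^2 = x^3 + 1 x + 5 (mod 37) for (x, y) = (1, 9).
LHS: y^2 = 9^2 mod 37 = 7
RHS: x^3 + 1 x + 5 = 1^3 + 1*1 + 5 mod 37 = 7
LHS = RHS

Yes, on the curve


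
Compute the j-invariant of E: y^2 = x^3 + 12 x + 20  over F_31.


Delta = -16(4 a^3 + 27 b^2) mod 31 = 10
-1728 * (4 a)^3 = -1728 * (4*12)^3 mod 31 = 27
j = 27 * 10^(-1) mod 31 = 12

j = 12 (mod 31)


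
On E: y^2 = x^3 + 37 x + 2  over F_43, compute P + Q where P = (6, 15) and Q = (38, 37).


P != Q, so use the chord formula.
s = (y2 - y1) / (x2 - x1) = (22) / (32) mod 43 = 41
x3 = s^2 - x1 - x2 mod 43 = 41^2 - 6 - 38 = 3
y3 = s (x1 - x3) - y1 mod 43 = 41 * (6 - 3) - 15 = 22

P + Q = (3, 22)


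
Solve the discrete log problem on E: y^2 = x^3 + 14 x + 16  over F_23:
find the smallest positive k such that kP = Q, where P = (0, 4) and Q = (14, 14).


Enumerate multiples of P until we hit Q = (14, 14):
  1P = (0, 4)
  2P = (16, 14)
  3P = (2, 12)
  4P = (14, 9)
  5P = (13, 16)
  6P = (5, 2)
  7P = (20, 4)
  8P = (3, 19)
  9P = (22, 1)
  10P = (10, 12)
  11P = (21, 16)
  12P = (15, 17)
  13P = (11, 11)
  14P = (1, 10)
  15P = (12, 16)
  16P = (12, 7)
  17P = (1, 13)
  18P = (11, 12)
  19P = (15, 6)
  20P = (21, 7)
  21P = (10, 11)
  22P = (22, 22)
  23P = (3, 4)
  24P = (20, 19)
  25P = (5, 21)
  26P = (13, 7)
  27P = (14, 14)
Match found at i = 27.

k = 27


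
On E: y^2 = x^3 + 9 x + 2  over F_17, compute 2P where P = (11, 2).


k = 2 = 10_2 (binary, LSB first: 01)
Double-and-add from P = (11, 2):
  bit 0 = 0: acc unchanged = O
  bit 1 = 1: acc = O + (8, 5) = (8, 5)

2P = (8, 5)


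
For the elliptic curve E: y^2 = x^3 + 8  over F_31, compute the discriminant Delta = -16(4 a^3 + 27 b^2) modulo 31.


4 a^3 + 27 b^2 = 4*0^3 + 27*8^2 = 0 + 1728 = 1728
Delta = -16 * (1728) = -27648
Delta mod 31 = 4

Delta = 4 (mod 31)


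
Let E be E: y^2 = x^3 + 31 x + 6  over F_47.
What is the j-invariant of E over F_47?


Delta = -16(4 a^3 + 27 b^2) mod 47 = 30
-1728 * (4 a)^3 = -1728 * (4*31)^3 mod 47 = 7
j = 7 * 30^(-1) mod 47 = 30

j = 30 (mod 47)


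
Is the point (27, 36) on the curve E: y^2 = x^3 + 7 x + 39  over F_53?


Check whether y^2 = x^3 + 7 x + 39 (mod 53) for (x, y) = (27, 36).
LHS: y^2 = 36^2 mod 53 = 24
RHS: x^3 + 7 x + 39 = 27^3 + 7*27 + 39 mod 53 = 36
LHS != RHS

No, not on the curve


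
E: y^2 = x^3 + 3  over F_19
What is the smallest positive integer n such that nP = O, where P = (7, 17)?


Compute successive multiples of P until we hit O:
  1P = (7, 17)
  2P = (3, 7)
  3P = (1, 17)
  4P = (11, 2)
  5P = (2, 7)
  6P = (14, 7)
  7P = (14, 12)
  8P = (2, 12)
  ... (continuing to 13P)
  13P = O

ord(P) = 13


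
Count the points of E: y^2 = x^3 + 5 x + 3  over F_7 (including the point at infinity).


For each x in F_7, count y with y^2 = x^3 + 5 x + 3 mod 7:
  x = 1: RHS = 2, y in [3, 4]  -> 2 point(s)
  x = 2: RHS = 0, y in [0]  -> 1 point(s)
  x = 6: RHS = 4, y in [2, 5]  -> 2 point(s)
Affine points: 5. Add the point at infinity: total = 6.

#E(F_7) = 6


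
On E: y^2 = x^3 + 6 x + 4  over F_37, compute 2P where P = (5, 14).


Doubling: s = (3 x1^2 + a) / (2 y1)
s = (3*5^2 + 6) / (2*14) mod 37 = 28
x3 = s^2 - 2 x1 mod 37 = 28^2 - 2*5 = 34
y3 = s (x1 - x3) - y1 mod 37 = 28 * (5 - 34) - 14 = 25

2P = (34, 25)


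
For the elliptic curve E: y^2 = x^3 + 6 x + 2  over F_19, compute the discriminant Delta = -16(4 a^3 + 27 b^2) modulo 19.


4 a^3 + 27 b^2 = 4*6^3 + 27*2^2 = 864 + 108 = 972
Delta = -16 * (972) = -15552
Delta mod 19 = 9

Delta = 9 (mod 19)


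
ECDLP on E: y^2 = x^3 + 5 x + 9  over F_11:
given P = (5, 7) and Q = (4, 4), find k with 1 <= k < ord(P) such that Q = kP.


Enumerate multiples of P until we hit Q = (4, 4):
  1P = (5, 7)
  2P = (2, 7)
  3P = (4, 4)
Match found at i = 3.

k = 3


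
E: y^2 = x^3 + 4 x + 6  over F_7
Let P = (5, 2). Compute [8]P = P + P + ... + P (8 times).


k = 8 = 1000_2 (binary, LSB first: 0001)
Double-and-add from P = (5, 2):
  bit 0 = 0: acc unchanged = O
  bit 1 = 0: acc unchanged = O
  bit 2 = 0: acc unchanged = O
  bit 3 = 1: acc = O + (4, 3) = (4, 3)

8P = (4, 3)


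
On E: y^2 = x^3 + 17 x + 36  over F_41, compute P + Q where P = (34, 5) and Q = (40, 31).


P != Q, so use the chord formula.
s = (y2 - y1) / (x2 - x1) = (26) / (6) mod 41 = 18
x3 = s^2 - x1 - x2 mod 41 = 18^2 - 34 - 40 = 4
y3 = s (x1 - x3) - y1 mod 41 = 18 * (34 - 4) - 5 = 2

P + Q = (4, 2)


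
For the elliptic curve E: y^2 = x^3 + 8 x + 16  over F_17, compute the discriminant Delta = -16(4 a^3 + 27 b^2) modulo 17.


4 a^3 + 27 b^2 = 4*8^3 + 27*16^2 = 2048 + 6912 = 8960
Delta = -16 * (8960) = -143360
Delta mod 17 = 1

Delta = 1 (mod 17)


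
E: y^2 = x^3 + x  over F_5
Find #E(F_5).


For each x in F_5, count y with y^2 = x^3 + 1 x + 0 mod 5:
  x = 0: RHS = 0, y in [0]  -> 1 point(s)
  x = 2: RHS = 0, y in [0]  -> 1 point(s)
  x = 3: RHS = 0, y in [0]  -> 1 point(s)
Affine points: 3. Add the point at infinity: total = 4.

#E(F_5) = 4


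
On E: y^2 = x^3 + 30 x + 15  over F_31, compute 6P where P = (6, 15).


k = 6 = 110_2 (binary, LSB first: 011)
Double-and-add from P = (6, 15):
  bit 0 = 0: acc unchanged = O
  bit 1 = 1: acc = O + (29, 28) = (29, 28)
  bit 2 = 1: acc = (29, 28) + (22, 16) = (19, 29)

6P = (19, 29)


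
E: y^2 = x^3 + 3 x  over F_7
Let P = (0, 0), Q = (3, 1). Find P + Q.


P != Q, so use the chord formula.
s = (y2 - y1) / (x2 - x1) = (1) / (3) mod 7 = 5
x3 = s^2 - x1 - x2 mod 7 = 5^2 - 0 - 3 = 1
y3 = s (x1 - x3) - y1 mod 7 = 5 * (0 - 1) - 0 = 2

P + Q = (1, 2)


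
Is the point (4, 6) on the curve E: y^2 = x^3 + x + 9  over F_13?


Check whether y^2 = x^3 + 1 x + 9 (mod 13) for (x, y) = (4, 6).
LHS: y^2 = 6^2 mod 13 = 10
RHS: x^3 + 1 x + 9 = 4^3 + 1*4 + 9 mod 13 = 12
LHS != RHS

No, not on the curve


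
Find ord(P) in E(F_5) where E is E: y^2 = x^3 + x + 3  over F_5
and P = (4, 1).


Compute successive multiples of P until we hit O:
  1P = (4, 1)
  2P = (1, 0)
  3P = (4, 4)
  4P = O

ord(P) = 4


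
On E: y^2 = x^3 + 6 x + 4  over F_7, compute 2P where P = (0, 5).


Doubling: s = (3 x1^2 + a) / (2 y1)
s = (3*0^2 + 6) / (2*5) mod 7 = 2
x3 = s^2 - 2 x1 mod 7 = 2^2 - 2*0 = 4
y3 = s (x1 - x3) - y1 mod 7 = 2 * (0 - 4) - 5 = 1

2P = (4, 1)


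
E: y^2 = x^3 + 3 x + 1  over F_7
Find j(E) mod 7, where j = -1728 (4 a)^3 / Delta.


Delta = -16(4 a^3 + 27 b^2) mod 7 = 3
-1728 * (4 a)^3 = -1728 * (4*3)^3 mod 7 = 6
j = 6 * 3^(-1) mod 7 = 2

j = 2 (mod 7)


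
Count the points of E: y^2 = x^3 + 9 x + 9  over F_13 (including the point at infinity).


For each x in F_13, count y with y^2 = x^3 + 9 x + 9 mod 13:
  x = 0: RHS = 9, y in [3, 10]  -> 2 point(s)
  x = 2: RHS = 9, y in [3, 10]  -> 2 point(s)
  x = 5: RHS = 10, y in [6, 7]  -> 2 point(s)
  x = 7: RHS = 12, y in [5, 8]  -> 2 point(s)
  x = 9: RHS = 0, y in [0]  -> 1 point(s)
  x = 11: RHS = 9, y in [3, 10]  -> 2 point(s)
  x = 12: RHS = 12, y in [5, 8]  -> 2 point(s)
Affine points: 13. Add the point at infinity: total = 14.

#E(F_13) = 14


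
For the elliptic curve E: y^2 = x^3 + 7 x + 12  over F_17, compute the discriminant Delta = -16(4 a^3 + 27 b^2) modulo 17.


4 a^3 + 27 b^2 = 4*7^3 + 27*12^2 = 1372 + 3888 = 5260
Delta = -16 * (5260) = -84160
Delta mod 17 = 7

Delta = 7 (mod 17)


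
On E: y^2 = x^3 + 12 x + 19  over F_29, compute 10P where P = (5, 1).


k = 10 = 1010_2 (binary, LSB first: 0101)
Double-and-add from P = (5, 1):
  bit 0 = 0: acc unchanged = O
  bit 1 = 1: acc = O + (19, 28) = (19, 28)
  bit 2 = 0: acc unchanged = (19, 28)
  bit 3 = 1: acc = (19, 28) + (3, 16) = (13, 20)

10P = (13, 20)


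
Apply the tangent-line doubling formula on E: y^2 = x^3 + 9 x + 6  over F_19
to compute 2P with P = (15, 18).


Doubling: s = (3 x1^2 + a) / (2 y1)
s = (3*15^2 + 9) / (2*18) mod 19 = 0
x3 = s^2 - 2 x1 mod 19 = 0^2 - 2*15 = 8
y3 = s (x1 - x3) - y1 mod 19 = 0 * (15 - 8) - 18 = 1

2P = (8, 1)


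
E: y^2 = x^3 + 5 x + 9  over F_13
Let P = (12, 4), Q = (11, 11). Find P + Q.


P != Q, so use the chord formula.
s = (y2 - y1) / (x2 - x1) = (7) / (12) mod 13 = 6
x3 = s^2 - x1 - x2 mod 13 = 6^2 - 12 - 11 = 0
y3 = s (x1 - x3) - y1 mod 13 = 6 * (12 - 0) - 4 = 3

P + Q = (0, 3)


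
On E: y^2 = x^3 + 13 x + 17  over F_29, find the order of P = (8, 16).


Compute successive multiples of P until we hit O:
  1P = (8, 16)
  2P = (7, 4)
  3P = (13, 11)
  4P = (9, 14)
  5P = (16, 0)
  6P = (9, 15)
  7P = (13, 18)
  8P = (7, 25)
  ... (continuing to 10P)
  10P = O

ord(P) = 10


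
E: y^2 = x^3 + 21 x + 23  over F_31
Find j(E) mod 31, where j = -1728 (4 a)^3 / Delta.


Delta = -16(4 a^3 + 27 b^2) mod 31 = 20
-1728 * (4 a)^3 = -1728 * (4*21)^3 mod 31 = 27
j = 27 * 20^(-1) mod 31 = 6

j = 6 (mod 31)


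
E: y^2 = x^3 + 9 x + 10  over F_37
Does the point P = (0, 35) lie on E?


Check whether y^2 = x^3 + 9 x + 10 (mod 37) for (x, y) = (0, 35).
LHS: y^2 = 35^2 mod 37 = 4
RHS: x^3 + 9 x + 10 = 0^3 + 9*0 + 10 mod 37 = 10
LHS != RHS

No, not on the curve


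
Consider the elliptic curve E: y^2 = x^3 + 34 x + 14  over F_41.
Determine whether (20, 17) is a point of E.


Check whether y^2 = x^3 + 34 x + 14 (mod 41) for (x, y) = (20, 17).
LHS: y^2 = 17^2 mod 41 = 2
RHS: x^3 + 34 x + 14 = 20^3 + 34*20 + 14 mod 41 = 2
LHS = RHS

Yes, on the curve


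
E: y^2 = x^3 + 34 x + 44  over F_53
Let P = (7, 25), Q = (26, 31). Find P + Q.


P != Q, so use the chord formula.
s = (y2 - y1) / (x2 - x1) = (6) / (19) mod 53 = 31
x3 = s^2 - x1 - x2 mod 53 = 31^2 - 7 - 26 = 27
y3 = s (x1 - x3) - y1 mod 53 = 31 * (7 - 27) - 25 = 44

P + Q = (27, 44)


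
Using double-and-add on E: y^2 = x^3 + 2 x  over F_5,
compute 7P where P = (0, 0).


k = 7 = 111_2 (binary, LSB first: 111)
Double-and-add from P = (0, 0):
  bit 0 = 1: acc = O + (0, 0) = (0, 0)
  bit 1 = 1: acc = (0, 0) + O = (0, 0)
  bit 2 = 1: acc = (0, 0) + O = (0, 0)

7P = (0, 0)
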